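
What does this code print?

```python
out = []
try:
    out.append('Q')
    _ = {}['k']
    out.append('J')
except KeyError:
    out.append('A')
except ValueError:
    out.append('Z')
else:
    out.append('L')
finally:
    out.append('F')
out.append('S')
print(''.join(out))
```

Execution trace: 'Q' (try body) → 'A' (except KeyError) → 'F' (finally) → 'S' (after the try/except). Output: QAFS

Answer: QAFS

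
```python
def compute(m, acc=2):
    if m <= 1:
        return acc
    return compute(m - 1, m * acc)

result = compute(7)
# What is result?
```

Accumulator trace (n, acc): (7, 2) -> (6, 14) -> (5, 84) -> (4, 420) -> (3, 1680) -> (2, 5040) -> (1, 10080) -> return 10080

Answer: 10080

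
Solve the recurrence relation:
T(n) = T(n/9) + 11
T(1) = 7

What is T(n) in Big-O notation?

Each step divides n by 9 and adds 11. After log_9(n) steps we reach T(1)=7. So T(n) = 11·log_9(n) + 7 = O(log n).

Answer: O(log n)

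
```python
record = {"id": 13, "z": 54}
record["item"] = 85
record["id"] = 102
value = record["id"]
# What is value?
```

Trace:
`record = {"id": 13, "z": 54}` → record = {'id': 13, 'z': 54}
`record["item"] = 85` → record = {'id': 13, 'z': 54, 'item': 85}
`record["id"] = 102` → record = {'id': 102, 'z': 54, 'item': 85}
`value = record["id"]` → value = 102
So value = 102

Answer: 102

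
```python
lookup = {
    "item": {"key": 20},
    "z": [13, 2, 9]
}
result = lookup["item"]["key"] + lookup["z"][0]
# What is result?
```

Trace:
`lookup = { ...` → lookup = {'item': {'key': 20}, 'z': [13, 2, 9]}
`result = lookup["item"]["key"] + lookup["z"][0]` → result = 33
So result = 33

Answer: 33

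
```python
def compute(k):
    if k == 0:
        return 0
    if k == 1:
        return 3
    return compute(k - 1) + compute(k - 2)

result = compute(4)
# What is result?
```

Build up from base cases: compute(0)=0, compute(1)=3, compute(2)=3, compute(3)=6, compute(4)=9

Answer: 9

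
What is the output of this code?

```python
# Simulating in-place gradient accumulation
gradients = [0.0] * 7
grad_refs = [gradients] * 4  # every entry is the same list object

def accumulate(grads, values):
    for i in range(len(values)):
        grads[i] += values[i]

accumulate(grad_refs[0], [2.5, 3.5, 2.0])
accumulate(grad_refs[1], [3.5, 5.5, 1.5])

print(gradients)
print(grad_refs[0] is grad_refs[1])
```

Key concept: gradient accumulation aliasing.
Step by step:
`gradients = [0.0] * 7` → gradients = [0.0, 0.0, 0.0, 0.0, 0.0, 0.0, 0.0]
`grad_refs = [gradients] * 4` → grad_refs = [[0.0, 0.0, 0.0, 0.0, 0.0, 0.0, 0.0], [0.0, 0.0, 0.0, 0.0, 0.0, 0.0, 0.0], [0.0, 0.0, 0.0, 0.0, 0.0, 0.0, 0.0], [0.0, 0.0, 0.0, 0.0, 0.0, 0.0, 0.0]]
`accumulate(grad_refs[0], [2.5, 3.5, 2.0])` → gradients = [2.5, 3.5, 2.0, 0.0, 0.0, 0.0, 0.0]; grad_refs = [[2.5, 3.5, 2.0, 0.0, 0.0, 0.0, 0.0], [2.5, 3.5, 2.0, 0.0, 0.0, 0.0, 0.0], [2.5, 3.5, 2.0, 0.0, 0.0, 0.0, 0.0], [2.5, 3.5, 2.0, 0.0, 0.0, 0.0, 0.0]]
`accumulate(grad_refs[1], [3.5, 5.5, 1.5])` → gradients = [6.0, 9.0, 3.5, 0.0, 0.0, 0.0, 0.0]; grad_refs = [[6.0, 9.0, 3.5, 0.0, 0.0, 0.0, 0.0], [6.0, 9.0, 3.5, 0.0, 0.0, 0.0, 0.0], [6.0, 9.0, 3.5, 0.0, 0.0, 0.0, 0.0], [6.0, 9.0, 3.5, 0.0, 0.0, 0.0, 0.0]]
`print(gradients)` → prints [6.0, 9.0, 3.5, 0.0, 0.0, 0.0, 0.0]
`print(grad_refs[0] is grad_refs[1])` → prints True

Answer:
[6.0, 9.0, 3.5, 0.0, 0.0, 0.0, 0.0]
True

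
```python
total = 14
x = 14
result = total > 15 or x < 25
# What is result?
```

Trace:
`total = 14` → total = 14
`x = 14` → x = 14
`result = total > 15 or x < 25` → result = True
So result = True

Answer: True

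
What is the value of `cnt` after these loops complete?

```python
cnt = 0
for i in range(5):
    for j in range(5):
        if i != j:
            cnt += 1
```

5² - 5 (exclude diagonal)
`cnt` takes the values: 0 → 1 → 2 → 3 → 4 → 5 → 6 → 7 → 8 → 9 → 10 → 11 → 12 → 13 → 14 → 15 → 16 → 17 → 18 → 19 → 20

Answer: 20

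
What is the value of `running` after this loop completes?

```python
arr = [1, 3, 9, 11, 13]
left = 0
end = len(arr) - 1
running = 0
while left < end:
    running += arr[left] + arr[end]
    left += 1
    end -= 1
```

Sum of pairs from ends
`running` takes the values: 0 → 14 → 28

Answer: 28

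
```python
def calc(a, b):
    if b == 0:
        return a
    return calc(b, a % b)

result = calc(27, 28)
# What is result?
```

calc(27, 28) -> calc(28, 27) -> calc(27, 1) -> calc(1, 0) -> 1

Answer: 1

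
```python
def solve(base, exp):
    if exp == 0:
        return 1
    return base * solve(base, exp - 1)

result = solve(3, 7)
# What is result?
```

solve(3, 7) = 3 * 3 * 3 * 3 * 3 * 3 * 3 = 2187

Answer: 2187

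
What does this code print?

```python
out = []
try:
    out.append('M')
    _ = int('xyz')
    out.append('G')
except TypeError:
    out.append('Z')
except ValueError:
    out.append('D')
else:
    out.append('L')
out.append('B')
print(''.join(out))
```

Execution trace: 'M' (try body) → 'D' (except ValueError) → 'B' (after the try/except). Output: MDB

Answer: MDB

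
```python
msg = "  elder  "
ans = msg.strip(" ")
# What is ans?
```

Trace:
`msg = "  elder  "` → msg = '  elder  '
`ans = msg.strip(" ")` → ans = 'elder'
So ans = 'elder'

Answer: 'elder'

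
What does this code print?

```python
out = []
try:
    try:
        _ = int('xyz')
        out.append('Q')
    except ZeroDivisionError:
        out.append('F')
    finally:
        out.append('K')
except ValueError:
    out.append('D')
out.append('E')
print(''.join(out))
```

Execution trace: 'K' (finally) → 'D' (outer except ValueError) → 'E' (after the try/except). Output: KDE

Answer: KDE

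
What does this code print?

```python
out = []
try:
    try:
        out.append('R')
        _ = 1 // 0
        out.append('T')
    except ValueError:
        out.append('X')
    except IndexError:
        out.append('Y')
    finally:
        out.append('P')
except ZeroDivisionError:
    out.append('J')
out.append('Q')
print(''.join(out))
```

Execution trace: 'R' (try body) → 'P' (finally) → 'J' (outer except ZeroDivisionError) → 'Q' (after the try/except). Output: RPJQ

Answer: RPJQ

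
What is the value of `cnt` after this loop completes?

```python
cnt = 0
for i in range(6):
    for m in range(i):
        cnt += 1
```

Triangle number: 0+1+2+...+5
`cnt` takes the values: 0 → 1 → 2 → 3 → 4 → 5 → 6 → 7 → 8 → 9 → 10 → 11 → 12 → 13 → 14 → 15

Answer: 15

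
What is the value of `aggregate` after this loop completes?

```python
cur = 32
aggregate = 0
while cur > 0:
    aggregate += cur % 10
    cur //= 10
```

Sum digits of 32
`aggregate` takes the values: 0 → 2 → 5

Answer: 5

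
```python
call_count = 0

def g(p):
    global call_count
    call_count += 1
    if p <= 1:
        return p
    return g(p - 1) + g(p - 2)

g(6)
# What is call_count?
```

Calls(p) = 1 + Calls(p-1) + Calls(p-2); Calls(0)=Calls(1)=1. For p=6 this gives 25.

Answer: 25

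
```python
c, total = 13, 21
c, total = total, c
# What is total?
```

Trace:
`c, total = 13, 21` → c = 13; total = 21
`c, total = total, c` → c = 21; total = 13
So total = 13

Answer: 13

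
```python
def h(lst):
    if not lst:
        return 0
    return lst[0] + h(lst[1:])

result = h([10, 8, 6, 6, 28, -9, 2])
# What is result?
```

10 + 8 + 6 + 6 + 28 + (-9) + 2 + 0 = 51

Answer: 51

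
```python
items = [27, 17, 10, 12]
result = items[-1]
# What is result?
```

Trace:
`items = [27, 17, 10, 12]` → items = [27, 17, 10, 12]
`result = items[-1]` → result = 12
So result = 12

Answer: 12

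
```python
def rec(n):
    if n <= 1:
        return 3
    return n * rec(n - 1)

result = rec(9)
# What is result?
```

rec(9) = 9 * 8 * 7 * 6 * 5 * 4 * 3 * 2 * 3 = 1088640

Answer: 1088640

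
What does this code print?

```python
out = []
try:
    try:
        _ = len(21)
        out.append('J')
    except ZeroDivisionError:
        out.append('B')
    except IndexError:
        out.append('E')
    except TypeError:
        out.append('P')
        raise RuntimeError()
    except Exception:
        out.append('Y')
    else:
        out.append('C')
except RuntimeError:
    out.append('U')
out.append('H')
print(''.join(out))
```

Execution trace: 'P' (inner except TypeError) → 'U' (outer except RuntimeError) → 'H' (after the try/except). Output: PUH

Answer: PUH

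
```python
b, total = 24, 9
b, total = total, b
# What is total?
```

Trace:
`b, total = 24, 9` → b = 24; total = 9
`b, total = total, b` → b = 9; total = 24
So total = 24

Answer: 24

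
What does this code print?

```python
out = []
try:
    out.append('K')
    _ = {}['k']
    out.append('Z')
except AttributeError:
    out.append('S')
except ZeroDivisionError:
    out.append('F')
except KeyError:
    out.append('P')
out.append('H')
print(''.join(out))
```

Execution trace: 'K' (try body) → 'P' (except KeyError) → 'H' (after the try/except). Output: KPH

Answer: KPH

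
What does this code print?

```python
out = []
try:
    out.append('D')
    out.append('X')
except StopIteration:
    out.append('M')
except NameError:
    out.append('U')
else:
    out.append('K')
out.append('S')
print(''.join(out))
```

Execution trace: 'D' (try body) → 'X' (try body, no exception) → 'K' (else) → 'S' (after the try/except). Output: DXKS

Answer: DXKS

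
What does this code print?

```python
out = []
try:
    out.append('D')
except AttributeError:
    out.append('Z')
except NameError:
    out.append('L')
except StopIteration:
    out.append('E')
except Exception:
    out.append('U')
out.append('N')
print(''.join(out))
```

Execution trace: 'D' (try body, no exception) → 'N' (after the try/except). Output: DN

Answer: DN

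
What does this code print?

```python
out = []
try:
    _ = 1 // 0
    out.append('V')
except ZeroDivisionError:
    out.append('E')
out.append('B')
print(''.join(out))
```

Execution trace: 'E' (except ZeroDivisionError) → 'B' (after the try/except). Output: EB

Answer: EB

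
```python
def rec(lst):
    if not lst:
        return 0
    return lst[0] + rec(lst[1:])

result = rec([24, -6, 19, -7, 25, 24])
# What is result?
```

24 + (-6) + 19 + (-7) + 25 + 24 + 0 = 79

Answer: 79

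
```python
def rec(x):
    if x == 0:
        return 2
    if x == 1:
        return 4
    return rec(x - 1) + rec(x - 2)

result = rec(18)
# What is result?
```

Build up from base cases: rec(0)=2, rec(1)=4, rec(2)=6, rec(3)=10, rec(4)=16, rec(5)=26, rec(6)=42, ..., rec(18)=13530

Answer: 13530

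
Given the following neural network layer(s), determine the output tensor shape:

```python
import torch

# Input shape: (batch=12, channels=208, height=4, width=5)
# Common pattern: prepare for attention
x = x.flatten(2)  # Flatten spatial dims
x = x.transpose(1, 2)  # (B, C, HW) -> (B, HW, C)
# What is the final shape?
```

Input: (12, 208, 4, 5) -> after flatten(2): (12, 208, 20) -> Output: (12, 20, 208)

Answer: (12, 20, 208)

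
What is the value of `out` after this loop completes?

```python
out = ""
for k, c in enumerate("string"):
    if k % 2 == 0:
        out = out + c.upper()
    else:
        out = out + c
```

Uppercase even positions in 'string'
`out` takes the values: "" → "S" → "St" → "StR" → "StRi" → "StRiN" → "StRiNg"

Answer: "StRiNg"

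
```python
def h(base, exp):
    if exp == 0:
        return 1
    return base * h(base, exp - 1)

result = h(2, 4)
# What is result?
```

h(2, 4) = 2 * 2 * 2 * 2 = 16

Answer: 16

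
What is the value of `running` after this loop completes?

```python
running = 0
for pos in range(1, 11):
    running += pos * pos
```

Sum of squares 1² to 10² = 385
`running` takes the values: 0 → 1 → 5 → 14 → 30 → 55 → 91 → 140 → 204 → 285 → 385

Answer: 385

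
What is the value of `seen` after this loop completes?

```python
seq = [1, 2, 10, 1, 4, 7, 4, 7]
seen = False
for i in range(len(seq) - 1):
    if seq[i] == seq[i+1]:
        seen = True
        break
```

Check consecutive duplicates in [1, 2, 10, 1, 4, 7, 4, 7]
`seen` takes the values: False

Answer: False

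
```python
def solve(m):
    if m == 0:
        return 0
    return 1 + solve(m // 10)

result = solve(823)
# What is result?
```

Count of digits of 823: 3

Answer: 3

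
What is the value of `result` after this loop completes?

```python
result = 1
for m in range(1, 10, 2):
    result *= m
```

Product of 1, 3, 5, ... up to 9
`result` takes the values: 1 → 3 → 15 → 105 → 945

Answer: 945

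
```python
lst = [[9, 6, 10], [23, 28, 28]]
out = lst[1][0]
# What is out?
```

Trace:
`lst = [[9, 6, 10], [23, 28, 28]]` → lst = [[9, 6, 10], [23, 28, 28]]
`out = lst[1][0]` → out = 23
So out = 23

Answer: 23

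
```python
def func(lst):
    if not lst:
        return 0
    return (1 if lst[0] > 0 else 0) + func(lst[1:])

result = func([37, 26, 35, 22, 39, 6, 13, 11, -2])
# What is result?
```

Count of positive elements in [37, 26, 35, 22, 39, 6, 13, 11, -2] = 8

Answer: 8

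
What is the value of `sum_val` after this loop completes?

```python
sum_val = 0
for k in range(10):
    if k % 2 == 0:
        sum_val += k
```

Sum of even numbers 0 to 9
`sum_val` takes the values: 0 → 2 → 6 → 12 → 20

Answer: 20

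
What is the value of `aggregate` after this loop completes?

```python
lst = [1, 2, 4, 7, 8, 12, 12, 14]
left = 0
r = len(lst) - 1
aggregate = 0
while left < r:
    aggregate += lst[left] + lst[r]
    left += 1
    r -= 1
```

Sum of pairs from ends
`aggregate` takes the values: 0 → 15 → 29 → 45 → 60

Answer: 60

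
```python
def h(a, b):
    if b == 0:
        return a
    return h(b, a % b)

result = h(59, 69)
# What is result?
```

h(59, 69) -> h(69, 59) -> h(59, 10) -> h(10, 9) -> h(9, 1) -> h(1, 0) -> 1

Answer: 1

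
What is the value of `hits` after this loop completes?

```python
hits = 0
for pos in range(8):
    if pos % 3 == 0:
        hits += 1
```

Count numbers divisible by 3 in range(8)
`hits` takes the values: 0 → 1 → 2 → 3

Answer: 3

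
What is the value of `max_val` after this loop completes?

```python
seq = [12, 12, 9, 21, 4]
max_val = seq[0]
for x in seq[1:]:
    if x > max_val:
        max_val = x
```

Maximum of [12, 12, 9, 21, 4]
`max_val` takes the values: 12 → 21

Answer: 21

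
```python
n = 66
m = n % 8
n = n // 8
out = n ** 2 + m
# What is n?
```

Trace:
`n = 66` → n = 66
`m = n % 8` → m = 2
`n = n // 8` → n = 8
`out = n ** 2 + m` → out = 66
So n = 8

Answer: 8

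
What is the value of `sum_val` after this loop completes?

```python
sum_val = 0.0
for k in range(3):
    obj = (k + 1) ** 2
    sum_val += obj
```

Sum of squared losses 1² + 2² + ... + 3²
`sum_val` takes the values: 0.0 → 1.0 → 5.0 → 14.0

Answer: 14.0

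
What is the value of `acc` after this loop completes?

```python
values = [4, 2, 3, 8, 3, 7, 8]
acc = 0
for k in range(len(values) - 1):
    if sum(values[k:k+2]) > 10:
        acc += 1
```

Count windows with sum > 10
`acc` takes the values: 0 → 1 → 2 → 3

Answer: 3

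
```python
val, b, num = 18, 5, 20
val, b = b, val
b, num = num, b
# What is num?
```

Trace:
`val, b, num = 18, 5, 20` → val = 18; b = 5; num = 20
`val, b = b, val` → val = 5; b = 18
`b, num = num, b` → b = 20; num = 18
So num = 18

Answer: 18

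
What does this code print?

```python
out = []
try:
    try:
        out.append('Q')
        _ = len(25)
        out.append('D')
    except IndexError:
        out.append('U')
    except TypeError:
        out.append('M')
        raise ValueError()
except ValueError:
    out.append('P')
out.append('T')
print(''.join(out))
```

Execution trace: 'Q' (inner try body) → 'M' (inner except TypeError) → 'P' (outer except ValueError) → 'T' (after the try/except). Output: QMPT

Answer: QMPT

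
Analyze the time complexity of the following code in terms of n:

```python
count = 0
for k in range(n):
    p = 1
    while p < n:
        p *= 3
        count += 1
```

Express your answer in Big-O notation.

Each loop level contributes: n × log n. Multiplying the contributions gives O(n log n).

Answer: O(n log n)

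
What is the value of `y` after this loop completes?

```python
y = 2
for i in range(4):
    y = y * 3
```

Multiply by 3, 4 times: 2 * 3^4 = 162
`y` takes the values: 2 → 6 → 18 → 54 → 162

Answer: 162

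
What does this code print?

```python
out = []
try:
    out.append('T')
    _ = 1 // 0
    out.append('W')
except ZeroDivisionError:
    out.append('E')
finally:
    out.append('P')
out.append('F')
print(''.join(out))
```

Execution trace: 'T' (try body) → 'E' (except ZeroDivisionError) → 'P' (finally) → 'F' (after the try/except). Output: TEPF

Answer: TEPF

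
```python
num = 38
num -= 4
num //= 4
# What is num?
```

Trace:
`num = 38` → num = 38
`num -= 4` → num = 34
`num //= 4` → num = 8
So num = 8

Answer: 8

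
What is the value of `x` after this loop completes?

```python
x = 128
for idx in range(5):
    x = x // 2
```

Halve 5 times: 128 // 2^5 = 4
`x` takes the values: 128 → 64 → 32 → 16 → 8 → 4

Answer: 4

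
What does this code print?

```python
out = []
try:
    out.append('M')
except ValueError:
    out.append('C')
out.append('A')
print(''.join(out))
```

Execution trace: 'M' (try body, no exception) → 'A' (after the try/except). Output: MA

Answer: MA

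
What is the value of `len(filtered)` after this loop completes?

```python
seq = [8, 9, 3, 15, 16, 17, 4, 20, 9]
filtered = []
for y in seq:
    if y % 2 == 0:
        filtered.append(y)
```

Count even numbers in [8, 9, 3, 15, 16, 17, 4, 20, 9]
`filtered` takes the values: [] → [8] → [8, 16] → [8, 16, 4] → [8, 16, 4, 20]
So `len(filtered)` = 4

Answer: 4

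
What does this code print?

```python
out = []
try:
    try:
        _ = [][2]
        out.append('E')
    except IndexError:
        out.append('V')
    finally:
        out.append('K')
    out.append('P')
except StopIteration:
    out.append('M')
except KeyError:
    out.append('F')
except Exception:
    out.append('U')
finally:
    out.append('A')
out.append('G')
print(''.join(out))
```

Execution trace: 'V' (inner except IndexError) → 'K' (inner finally) → 'P' (try body, no exception) → 'A' (finally) → 'G' (after the try/except). Output: VKPAG

Answer: VKPAG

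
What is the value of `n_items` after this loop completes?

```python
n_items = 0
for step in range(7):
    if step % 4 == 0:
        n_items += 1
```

Count numbers divisible by 4 in range(7)
`n_items` takes the values: 0 → 1 → 2

Answer: 2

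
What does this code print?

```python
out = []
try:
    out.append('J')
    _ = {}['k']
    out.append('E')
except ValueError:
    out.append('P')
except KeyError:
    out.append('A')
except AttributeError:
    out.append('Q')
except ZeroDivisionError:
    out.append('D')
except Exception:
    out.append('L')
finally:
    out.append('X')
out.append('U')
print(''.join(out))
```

Execution trace: 'J' (try body) → 'A' (except KeyError) → 'X' (finally) → 'U' (after the try/except). Output: JAXU

Answer: JAXU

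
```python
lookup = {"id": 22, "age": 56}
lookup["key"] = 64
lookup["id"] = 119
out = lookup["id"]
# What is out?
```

Trace:
`lookup = {"id": 22, "age": 56}` → lookup = {'id': 22, 'age': 56}
`lookup["key"] = 64` → lookup = {'id': 22, 'age': 56, 'key': 64}
`lookup["id"] = 119` → lookup = {'id': 119, 'age': 56, 'key': 64}
`out = lookup["id"]` → out = 119
So out = 119

Answer: 119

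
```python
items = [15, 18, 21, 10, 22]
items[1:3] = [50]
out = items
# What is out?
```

Trace:
`items = [15, 18, 21, 10, 22]` → items = [15, 18, 21, 10, 22]
`items[1:3] = [50]` → items = [15, 50, 10, 22]
`out = items` → out = [15, 50, 10, 22]
So out = [15, 50, 10, 22]

Answer: [15, 50, 10, 22]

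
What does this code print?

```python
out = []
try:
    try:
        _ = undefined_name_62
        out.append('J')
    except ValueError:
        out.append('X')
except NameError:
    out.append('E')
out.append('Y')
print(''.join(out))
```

Execution trace: 'E' (outer except NameError) → 'Y' (after the try/except). Output: EY

Answer: EY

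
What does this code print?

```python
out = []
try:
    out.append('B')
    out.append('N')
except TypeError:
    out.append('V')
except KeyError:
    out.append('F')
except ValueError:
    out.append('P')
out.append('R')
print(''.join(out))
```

Execution trace: 'B' (try body) → 'N' (try body, no exception) → 'R' (after the try/except). Output: BNR

Answer: BNR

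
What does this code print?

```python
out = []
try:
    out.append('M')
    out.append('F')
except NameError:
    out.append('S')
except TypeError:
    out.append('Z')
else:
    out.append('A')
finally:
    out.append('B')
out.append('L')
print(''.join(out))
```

Execution trace: 'M' (try body) → 'F' (try body, no exception) → 'A' (else) → 'B' (finally) → 'L' (after the try/except). Output: MFABL

Answer: MFABL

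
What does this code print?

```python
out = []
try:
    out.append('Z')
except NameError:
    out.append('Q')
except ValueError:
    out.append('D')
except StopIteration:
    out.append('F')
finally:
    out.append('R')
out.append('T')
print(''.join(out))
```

Execution trace: 'Z' (try body, no exception) → 'R' (finally) → 'T' (after the try/except). Output: ZRT

Answer: ZRT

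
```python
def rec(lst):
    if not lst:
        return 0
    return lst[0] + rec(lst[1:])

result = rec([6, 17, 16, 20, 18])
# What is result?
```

6 + 17 + 16 + 20 + 18 + 0 = 77

Answer: 77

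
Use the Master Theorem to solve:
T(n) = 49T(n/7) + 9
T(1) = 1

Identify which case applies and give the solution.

a=49, b=7, f(n)=9. log_7(49) = 2. Since c=0 < 2, Case 1 applies: T(n) = Θ(n^log_b(a)) = O(n^2).

Answer: O(n^2) - Case 1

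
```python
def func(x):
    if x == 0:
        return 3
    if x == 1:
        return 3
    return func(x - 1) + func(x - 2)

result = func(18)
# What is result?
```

Build up from base cases: func(0)=3, func(1)=3, func(2)=6, func(3)=9, func(4)=15, func(5)=24, func(6)=39, ..., func(18)=12543

Answer: 12543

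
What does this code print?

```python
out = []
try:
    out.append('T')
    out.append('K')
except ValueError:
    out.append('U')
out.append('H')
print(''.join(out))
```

Execution trace: 'T' (try body) → 'K' (try body, no exception) → 'H' (after the try/except). Output: TKH

Answer: TKH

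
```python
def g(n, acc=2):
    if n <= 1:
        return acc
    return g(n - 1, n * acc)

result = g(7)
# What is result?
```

Accumulator trace (n, acc): (7, 2) -> (6, 14) -> (5, 84) -> (4, 420) -> (3, 1680) -> (2, 5040) -> (1, 10080) -> return 10080

Answer: 10080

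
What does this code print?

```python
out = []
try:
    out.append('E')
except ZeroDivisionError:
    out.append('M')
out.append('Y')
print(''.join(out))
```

Execution trace: 'E' (try body, no exception) → 'Y' (after the try/except). Output: EY

Answer: EY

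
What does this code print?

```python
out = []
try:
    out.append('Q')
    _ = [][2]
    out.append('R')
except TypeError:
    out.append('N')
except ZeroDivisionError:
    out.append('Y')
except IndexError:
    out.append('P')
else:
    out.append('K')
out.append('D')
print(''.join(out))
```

Execution trace: 'Q' (try body) → 'P' (except IndexError) → 'D' (after the try/except). Output: QPD

Answer: QPD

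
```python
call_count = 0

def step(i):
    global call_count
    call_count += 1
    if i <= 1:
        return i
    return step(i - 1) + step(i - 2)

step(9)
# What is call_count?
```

Calls(i) = 1 + Calls(i-1) + Calls(i-2); Calls(0)=Calls(1)=1. For i=9 this gives 109.

Answer: 109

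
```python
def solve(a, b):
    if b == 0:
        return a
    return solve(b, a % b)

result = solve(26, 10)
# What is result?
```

solve(26, 10) -> solve(10, 6) -> solve(6, 4) -> solve(4, 2) -> solve(2, 0) -> 2

Answer: 2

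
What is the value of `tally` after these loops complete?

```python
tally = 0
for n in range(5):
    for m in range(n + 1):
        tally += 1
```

Triangle: 1 + 2 + ... + 5
`tally` takes the values: 0 → 1 → 2 → 3 → 4 → 5 → 6 → 7 → 8 → 9 → 10 → 11 → 12 → 13 → 14 → 15

Answer: 15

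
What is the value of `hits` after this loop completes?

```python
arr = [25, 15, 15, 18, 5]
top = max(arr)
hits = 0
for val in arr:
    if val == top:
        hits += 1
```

Count of max value 25 in [25, 15, 15, 18, 5]
`hits` takes the values: 0 → 1

Answer: 1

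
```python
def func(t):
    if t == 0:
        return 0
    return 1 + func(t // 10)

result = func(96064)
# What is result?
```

Count of digits of 96064: 5

Answer: 5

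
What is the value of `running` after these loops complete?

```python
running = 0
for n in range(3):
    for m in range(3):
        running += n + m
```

Sum of all n+m for n,m in 3x3
`running` takes the values: 0 → 1 → 3 → 4 → 6 → 9 → 11 → 14 → 18

Answer: 18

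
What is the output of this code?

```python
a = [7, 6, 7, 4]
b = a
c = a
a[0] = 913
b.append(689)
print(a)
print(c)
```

Key concept: multiple aliases.
Step by step:
`a = [7, 6, 7, 4]` → a = [7, 6, 7, 4]
`b = a` → b = [7, 6, 7, 4] (same object as a)
`c = a` → c = [7, 6, 7, 4] (same object as a, b)
`a[0] = 913` → a = [913, 6, 7, 4] (same object as b, c); b = [913, 6, 7, 4] (same object as a, c); c = [913, 6, 7, 4] (same object as a, b)
`b.append(689)` → a = [913, 6, 7, 4, 689] (same object as b, c); b = [913, 6, 7, 4, 689] (same object as a, c); c = [913, 6, 7, 4, 689] (same object as a, b)
`print(a)` → prints [913, 6, 7, 4, 689]
`print(c)` → prints [913, 6, 7, 4, 689]

Answer:
[913, 6, 7, 4, 689]
[913, 6, 7, 4, 689]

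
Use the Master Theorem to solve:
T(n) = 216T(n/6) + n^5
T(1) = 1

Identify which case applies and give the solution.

a=216, b=6, f(n)=n^5. log_6(216) = 3. Since c=5 > 3 and the regularity condition holds (216(n/6)^5 = (216/6^5)n^5 with 216/6^5 < 1), Case 3 applies: T(n) = Θ(f(n)) = O(n^5).

Answer: O(n^5) - Case 3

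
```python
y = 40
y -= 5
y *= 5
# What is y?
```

Trace:
`y = 40` → y = 40
`y -= 5` → y = 35
`y *= 5` → y = 175
So y = 175

Answer: 175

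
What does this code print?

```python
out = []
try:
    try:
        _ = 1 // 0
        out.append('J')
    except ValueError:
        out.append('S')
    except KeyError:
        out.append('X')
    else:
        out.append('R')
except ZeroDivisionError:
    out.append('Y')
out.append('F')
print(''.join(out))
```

Execution trace: 'Y' (outer except ZeroDivisionError) → 'F' (after the try/except). Output: YF

Answer: YF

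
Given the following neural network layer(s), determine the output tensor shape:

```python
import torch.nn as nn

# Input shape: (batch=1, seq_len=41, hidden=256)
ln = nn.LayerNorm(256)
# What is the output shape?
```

Input: (1, 41, 256) -> Output: (1, 41, 256)

Answer: (1, 41, 256)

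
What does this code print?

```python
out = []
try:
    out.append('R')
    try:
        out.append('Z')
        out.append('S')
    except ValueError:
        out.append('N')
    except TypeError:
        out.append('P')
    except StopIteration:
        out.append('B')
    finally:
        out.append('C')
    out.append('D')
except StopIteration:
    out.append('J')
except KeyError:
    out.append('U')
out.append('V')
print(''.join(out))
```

Execution trace: 'R' (try body) → 'Z' (inner try body) → 'S' (inner try body, no exception) → 'C' (inner finally) → 'D' (try body, no exception) → 'V' (after the try/except). Output: RZSCDV

Answer: RZSCDV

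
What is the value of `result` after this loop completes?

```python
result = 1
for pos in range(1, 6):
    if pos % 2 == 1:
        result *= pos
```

Product of odd numbers 1 to 5
`result` takes the values: 1 → 3 → 15

Answer: 15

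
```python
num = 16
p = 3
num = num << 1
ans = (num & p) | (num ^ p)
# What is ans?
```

Trace:
`num = 16` → num = 16
`p = 3` → p = 3
`num = num << 1` → num = 32
`ans = (num & p) | (num ^ p)` → ans = 35
So ans = 35

Answer: 35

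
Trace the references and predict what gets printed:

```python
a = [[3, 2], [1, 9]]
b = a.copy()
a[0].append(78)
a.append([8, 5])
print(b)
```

Key concept: shallow copy with nested lists.
Step by step:
`a = [[3, 2], [1, 9]]` → a = [[3, 2], [1, 9]]
`b = a.copy()` → b = [[3, 2], [1, 9]]
`a[0].append(78)` → a = [[3, 2, 78], [1, 9]]; b = [[3, 2, 78], [1, 9]]
`a.append([8, 5])` → a = [[3, 2, 78], [1, 9], [8, 5]]
`print(b)` → prints [[3, 2, 78], [1, 9]]

Answer: [[3, 2, 78], [1, 9]]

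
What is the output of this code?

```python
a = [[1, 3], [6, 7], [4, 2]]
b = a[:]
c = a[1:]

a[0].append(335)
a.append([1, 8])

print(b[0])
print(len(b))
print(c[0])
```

Key concept: slice with nested mutation.
Step by step:
`a = [[1, 3], [6, 7], [4, 2]]` → a = [[1, 3], [6, 7], [4, 2]]
`b = a[:]` → b = [[1, 3], [6, 7], [4, 2]]
`c = a[1:]` → c = [[6, 7], [4, 2]]
`a[0].append(335)` → a = [[1, 3, 335], [6, 7], [4, 2]]; b = [[1, 3, 335], [6, 7], [4, 2]]
`a.append([1, 8])` → a = [[1, 3, 335], [6, 7], [4, 2], [1, 8]]
`print(b[0])` → prints [1, 3, 335]
`print(len(b))` → prints 3
`print(c[0])` → prints [6, 7]

Answer:
[1, 3, 335]
3
[6, 7]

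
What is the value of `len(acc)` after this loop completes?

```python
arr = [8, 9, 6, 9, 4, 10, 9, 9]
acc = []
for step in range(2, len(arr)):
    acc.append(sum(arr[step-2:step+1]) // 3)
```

Number of 3-element averages
`acc` takes the values: [] → [7] → [7, 8] → [7, 8, 6] → [7, 8, 6, 7] → [7, 8, 6, 7, 7] → [7, 8, 6, 7, 7, 9]
So `len(acc)` = 6

Answer: 6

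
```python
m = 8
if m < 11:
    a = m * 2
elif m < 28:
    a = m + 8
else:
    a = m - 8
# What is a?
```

Trace:
`m = 8` → m = 8
`if m < 11: ...` → m < 11 is True → a = 16
So a = 16

Answer: 16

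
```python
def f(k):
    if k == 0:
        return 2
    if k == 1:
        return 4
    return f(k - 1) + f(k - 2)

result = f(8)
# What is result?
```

Build up from base cases: f(0)=2, f(1)=4, f(2)=6, f(3)=10, f(4)=16, f(5)=26, f(6)=42, ..., f(8)=110

Answer: 110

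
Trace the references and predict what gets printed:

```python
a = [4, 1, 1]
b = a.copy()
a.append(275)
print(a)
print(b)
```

Key concept: list.copy() creates independent copy.
Step by step:
`a = [4, 1, 1]` → a = [4, 1, 1]
`b = a.copy()` → b = [4, 1, 1]
`a.append(275)` → a = [4, 1, 1, 275]
`print(a)` → prints [4, 1, 1, 275]
`print(b)` → prints [4, 1, 1]

Answer:
[4, 1, 1, 275]
[4, 1, 1]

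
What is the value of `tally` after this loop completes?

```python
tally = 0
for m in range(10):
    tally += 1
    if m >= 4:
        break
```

Loop breaks when m reaches 4, tally is 5
`tally` takes the values: 0 → 1 → 2 → 3 → 4 → 5

Answer: 5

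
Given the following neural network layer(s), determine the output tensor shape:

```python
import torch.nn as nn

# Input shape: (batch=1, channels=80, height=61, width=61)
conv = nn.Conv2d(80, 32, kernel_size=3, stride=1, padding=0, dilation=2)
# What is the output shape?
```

Input: (1, 80, 61, 61) -> Output: (1, 32, 57, 57)

Answer: (1, 32, 57, 57)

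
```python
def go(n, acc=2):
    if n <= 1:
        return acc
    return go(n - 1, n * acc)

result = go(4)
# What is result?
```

Accumulator trace (n, acc): (4, 2) -> (3, 8) -> (2, 24) -> (1, 48) -> return 48

Answer: 48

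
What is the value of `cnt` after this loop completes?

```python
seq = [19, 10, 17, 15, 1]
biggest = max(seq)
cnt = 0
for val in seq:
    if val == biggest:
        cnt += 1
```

Count of max value 19 in [19, 10, 17, 15, 1]
`cnt` takes the values: 0 → 1

Answer: 1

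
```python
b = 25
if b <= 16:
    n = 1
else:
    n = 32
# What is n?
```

Trace:
`b = 25` → b = 25
`if b <= 16: ...` → b <= 16 is False, take else branch → n = 32
So n = 32

Answer: 32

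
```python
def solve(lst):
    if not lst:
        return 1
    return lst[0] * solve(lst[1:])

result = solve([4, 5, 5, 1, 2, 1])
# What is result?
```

Product over [4, 5, 5, 1, 2, 1] = 4 * 5 * 5 * 1 * 2 * 1 = 200

Answer: 200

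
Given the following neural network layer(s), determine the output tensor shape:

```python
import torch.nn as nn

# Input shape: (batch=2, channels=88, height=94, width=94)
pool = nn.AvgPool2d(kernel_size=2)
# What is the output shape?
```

Input: (2, 88, 94, 94) -> Output: (2, 88, 47, 47)

Answer: (2, 88, 47, 47)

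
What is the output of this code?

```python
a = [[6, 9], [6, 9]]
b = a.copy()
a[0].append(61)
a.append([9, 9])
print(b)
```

Key concept: shallow copy with nested lists.
Step by step:
`a = [[6, 9], [6, 9]]` → a = [[6, 9], [6, 9]]
`b = a.copy()` → b = [[6, 9], [6, 9]]
`a[0].append(61)` → a = [[6, 9, 61], [6, 9]]; b = [[6, 9, 61], [6, 9]]
`a.append([9, 9])` → a = [[6, 9, 61], [6, 9], [9, 9]]
`print(b)` → prints [[6, 9, 61], [6, 9]]

Answer: [[6, 9, 61], [6, 9]]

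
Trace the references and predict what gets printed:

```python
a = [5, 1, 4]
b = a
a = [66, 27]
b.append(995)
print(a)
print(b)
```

Key concept: rebinding vs mutation: a is rebound to a new list, b still points at the original.
Step by step:
`a = [5, 1, 4]` → a = [5, 1, 4]
`b = a` → b = [5, 1, 4] (same object as a)
`a = [66, 27]` → a = [66, 27]
`b.append(995)` → b = [5, 1, 4, 995]
`print(a)` → prints [66, 27]
`print(b)` → prints [5, 1, 4, 995]

Answer:
[66, 27]
[5, 1, 4, 995]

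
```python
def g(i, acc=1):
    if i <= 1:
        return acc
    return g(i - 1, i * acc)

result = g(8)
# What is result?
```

Accumulator trace (n, acc): (8, 1) -> (7, 8) -> (6, 56) -> (5, 336) -> (4, 1680) -> (3, 6720) -> (2, 20160) -> (1, 40320) -> return 40320

Answer: 40320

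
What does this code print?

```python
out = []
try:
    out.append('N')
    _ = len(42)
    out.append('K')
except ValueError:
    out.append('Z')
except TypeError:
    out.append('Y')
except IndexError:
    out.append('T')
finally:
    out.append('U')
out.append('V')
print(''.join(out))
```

Execution trace: 'N' (try body) → 'Y' (except TypeError) → 'U' (finally) → 'V' (after the try/except). Output: NYUV

Answer: NYUV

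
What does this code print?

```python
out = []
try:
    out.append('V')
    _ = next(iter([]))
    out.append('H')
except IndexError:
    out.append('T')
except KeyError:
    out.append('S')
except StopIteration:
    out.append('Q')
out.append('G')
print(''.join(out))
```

Execution trace: 'V' (try body) → 'Q' (except StopIteration) → 'G' (after the try/except). Output: VQG

Answer: VQG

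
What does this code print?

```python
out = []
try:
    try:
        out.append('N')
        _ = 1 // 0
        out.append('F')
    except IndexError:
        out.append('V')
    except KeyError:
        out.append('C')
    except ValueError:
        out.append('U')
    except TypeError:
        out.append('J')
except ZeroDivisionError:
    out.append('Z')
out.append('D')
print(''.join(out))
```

Execution trace: 'N' (try body) → 'Z' (outer except ZeroDivisionError) → 'D' (after the try/except). Output: NZD

Answer: NZD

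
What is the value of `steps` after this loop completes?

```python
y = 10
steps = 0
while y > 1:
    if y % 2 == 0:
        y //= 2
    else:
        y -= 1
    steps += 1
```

Steps to reduce 10 to 1
`steps` takes the values: 0 → 1 → 2 → 3 → 4

Answer: 4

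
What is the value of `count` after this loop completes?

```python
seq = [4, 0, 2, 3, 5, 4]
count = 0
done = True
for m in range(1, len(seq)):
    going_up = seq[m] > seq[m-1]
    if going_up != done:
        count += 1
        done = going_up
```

Count direction changes in [4, 0, 2, 3, 5, 4]
`count` takes the values: 0 → 1 → 2 → 3

Answer: 3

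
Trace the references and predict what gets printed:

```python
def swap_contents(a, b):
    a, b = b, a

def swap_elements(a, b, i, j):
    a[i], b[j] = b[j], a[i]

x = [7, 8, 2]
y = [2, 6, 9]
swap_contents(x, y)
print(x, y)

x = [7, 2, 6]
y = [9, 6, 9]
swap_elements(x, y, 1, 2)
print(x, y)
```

Key concept: parameter rebinding vs mutation.
Step by step:
`x = [7, 8, 2]` → x = [7, 8, 2]
`y = [2, 6, 9]` → y = [2, 6, 9]
`swap_contents(x, y)` → no visible change to tracked variables
`print(x, y)` → prints [7, 8, 2] [2, 6, 9]
`x = [7, 2, 6]` → x = [7, 2, 6]
`y = [9, 6, 9]` → y = [9, 6, 9]
`swap_elements(x, y, 1, 2)` → x = [7, 9, 6]; y = [9, 6, 2]
`print(x, y)` → prints [7, 9, 6] [9, 6, 2]

Answer:
[7, 8, 2] [2, 6, 9]
[7, 9, 6] [9, 6, 2]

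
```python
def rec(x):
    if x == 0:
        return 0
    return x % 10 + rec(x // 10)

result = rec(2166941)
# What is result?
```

Sum of digits of 2166941: 1 + 4 + 9 + 6 + 6 + 1 + 2 = 29

Answer: 29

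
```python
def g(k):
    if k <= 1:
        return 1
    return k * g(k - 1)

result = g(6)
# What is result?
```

g(6) = 6 * 5 * 4 * 3 * 2 * 1 = 720

Answer: 720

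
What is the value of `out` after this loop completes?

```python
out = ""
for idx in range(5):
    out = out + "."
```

Repeat '.' 5 times
`out` takes the values: "" → "." → ".." → "..." → "...." → "....."

Answer: "....."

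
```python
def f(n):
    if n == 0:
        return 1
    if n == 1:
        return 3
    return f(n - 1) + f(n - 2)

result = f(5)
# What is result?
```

Build up from base cases: f(0)=1, f(1)=3, f(2)=4, f(3)=7, f(4)=11, f(5)=18

Answer: 18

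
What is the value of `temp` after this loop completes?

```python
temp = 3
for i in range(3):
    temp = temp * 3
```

Multiply by 3, 3 times: 3 * 3^3 = 81
`temp` takes the values: 3 → 9 → 27 → 81

Answer: 81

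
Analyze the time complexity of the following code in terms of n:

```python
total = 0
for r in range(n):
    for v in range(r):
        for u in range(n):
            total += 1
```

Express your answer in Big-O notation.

Each loop level contributes: n × n × n. Multiplying the contributions gives O(n^3).

Answer: O(n^3)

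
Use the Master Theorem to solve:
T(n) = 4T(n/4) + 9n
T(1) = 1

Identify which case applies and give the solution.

a=4, b=4, f(n)=9n. log_4(4) = 1. Since c=1 = 1, Case 2 applies: T(n) = Θ(n^log_b(a) · log n) = O(n log n).

Answer: O(n log n) - Case 2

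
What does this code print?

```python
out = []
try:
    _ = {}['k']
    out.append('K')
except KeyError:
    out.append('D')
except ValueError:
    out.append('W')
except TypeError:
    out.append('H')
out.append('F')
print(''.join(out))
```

Execution trace: 'D' (except KeyError) → 'F' (after the try/except). Output: DF

Answer: DF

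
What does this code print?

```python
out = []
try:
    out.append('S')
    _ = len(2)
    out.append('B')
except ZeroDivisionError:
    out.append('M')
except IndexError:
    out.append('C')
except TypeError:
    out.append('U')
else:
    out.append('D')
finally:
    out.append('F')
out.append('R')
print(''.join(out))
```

Execution trace: 'S' (try body) → 'U' (except TypeError) → 'F' (finally) → 'R' (after the try/except). Output: SUFR

Answer: SUFR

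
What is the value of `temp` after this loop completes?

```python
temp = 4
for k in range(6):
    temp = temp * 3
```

Multiply by 3, 6 times: 4 * 3^6 = 2916
`temp` takes the values: 4 → 12 → 36 → 108 → 324 → 972 → 2916

Answer: 2916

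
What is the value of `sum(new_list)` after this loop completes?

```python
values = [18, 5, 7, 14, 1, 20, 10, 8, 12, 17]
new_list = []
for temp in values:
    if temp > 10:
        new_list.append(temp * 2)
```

Sum of doubled values > 10
`new_list` takes the values: [] → [36] → [36, 28] → [36, 28, 40] → [36, 28, 40, 24] → [36, 28, 40, 24, 34]
So `sum(new_list)` = 162

Answer: 162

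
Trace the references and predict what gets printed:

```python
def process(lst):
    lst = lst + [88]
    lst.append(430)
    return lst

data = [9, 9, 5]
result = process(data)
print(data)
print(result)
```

Key concept: rebinding parameter vs mutation.
Step by step:
`data = [9, 9, 5]` → data = [9, 9, 5]
`result = process(data)` → result = [9, 9, 5, 88, 430]
`print(data)` → prints [9, 9, 5]
`print(result)` → prints [9, 9, 5, 88, 430]

Answer:
[9, 9, 5]
[9, 9, 5, 88, 430]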